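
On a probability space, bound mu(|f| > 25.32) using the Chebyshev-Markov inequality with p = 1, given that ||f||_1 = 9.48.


Chebyshev/Markov inequality: mu(|f| > eps) <= (||f||_p / eps)^p
Step 1: ||f||_1 / eps = 9.48 / 25.32 = 0.374408
Step 2: Raise to power p = 1:
  (0.374408)^1 = 0.374408
Step 3: Therefore mu(|f| > 25.32) <= 0.374408


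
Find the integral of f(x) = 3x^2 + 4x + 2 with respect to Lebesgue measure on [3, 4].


The Lebesgue integral of a Riemann-integrable function agrees with the Riemann integral.
Antiderivative F(x) = (3/3)x^3 + (4/2)x^2 + 2x
F(4) = (3/3)*4^3 + (4/2)*4^2 + 2*4
     = (3/3)*64 + (4/2)*16 + 2*4
     = 64 + 32 + 8
     = 104
F(3) = 51
Integral = F(4) - F(3) = 104 - 51 = 53


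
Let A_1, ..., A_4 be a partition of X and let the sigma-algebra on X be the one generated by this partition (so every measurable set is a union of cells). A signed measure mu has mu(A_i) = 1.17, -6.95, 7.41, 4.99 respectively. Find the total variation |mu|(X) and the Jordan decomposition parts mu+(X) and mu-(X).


Step 1: Every measurable set is a union of atoms (the cells / points), so a Hahn decomposition is
  obtained by grouping atoms by sign: P = union of atoms with mu > 0, N = union of the remaining atoms.
  Atoms in P (indices): 1, 3, 4;  atoms in N (indices): 2
  Positive values: 1.17, 7.41, 4.99
  Negative values: -6.95
Step 2: mu+(X) = mu(P) = sum of positive atom values = 13.57
Step 3: mu-(X) = -mu(N) = sum of |negative atom values| = 6.95
Step 4: |mu|(X) = mu+(X) + mu-(X) = 13.57 + 6.95 = 20.52


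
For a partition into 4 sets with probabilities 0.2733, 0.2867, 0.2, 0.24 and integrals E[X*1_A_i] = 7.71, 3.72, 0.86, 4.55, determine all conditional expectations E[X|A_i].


For each cell A_i: E[X|A_i] = E[X*1_A_i] / P(A_i)
Step 1: E[X|A_1] = 7.71 / 0.2733 = 28.210757
Step 2: E[X|A_2] = 3.72 / 0.2867 = 12.975235
Step 3: E[X|A_3] = 0.86 / 0.2 = 4.3
Step 4: E[X|A_4] = 4.55 / 0.24 = 18.958333
Verification: E[X] = sum E[X*1_A_i] = 7.71 + 3.72 + 0.86 + 4.55 = 16.84


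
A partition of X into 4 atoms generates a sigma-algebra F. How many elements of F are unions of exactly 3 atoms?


Each element of F is a union of some subset of the 4 atoms.
Elements that are unions of exactly 3 atoms correspond to 3-element subsets of the 4 atoms.
Count = C(4, 3) = 4! / (3! * 1!) = 4.


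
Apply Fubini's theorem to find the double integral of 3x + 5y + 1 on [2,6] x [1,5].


By Fubini, integrate in x first, then y.
Step 1: Fix y, integrate over x in [2,6]:
  integral(3x + 5y + 1, x=2..6)
  = 3*(6^2 - 2^2)/2 + (5y + 1)*(6 - 2)
  = 48 + (5y + 1)*4
  = 48 + 20y + 4
  = 52 + 20y
Step 2: Integrate over y in [1,5]:
  integral(52 + 20y, y=1..5)
  = 52*4 + 20*(5^2 - 1^2)/2
  = 208 + 240
  = 448


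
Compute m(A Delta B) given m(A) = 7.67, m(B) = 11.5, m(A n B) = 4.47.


m(A Delta B) = m(A) + m(B) - 2*m(A n B)
= 7.67 + 11.5 - 2*4.47
= 7.67 + 11.5 - 8.94
= 10.23


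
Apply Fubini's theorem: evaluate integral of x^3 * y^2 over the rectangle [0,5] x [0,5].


By Fubini's theorem, the double integral factors as a product of single integrals:
Step 1: integral_0^5 x^3 dx = [x^4/4] from 0 to 5
     = 5^4/4 = 156.25
Step 2: integral_0^5 y^2 dy = [y^3/3] from 0 to 5
     = 5^3/3 = 41.666667
Step 3: Double integral = 156.25 * 41.666667 = 6510.416667


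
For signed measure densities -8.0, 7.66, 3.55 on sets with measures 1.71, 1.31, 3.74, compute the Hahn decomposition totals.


Step 1: Compute signed measure on each set:
  Set 1: -8.0 * 1.71 = -13.68
  Set 2: 7.66 * 1.31 = 10.0346
  Set 3: 3.55 * 3.74 = 13.277
Step 2: Total signed measure = (-13.68) + (10.0346) + (13.277)
     = 9.6316
Step 3: Positive part mu+(X) = sum of positive contributions = 23.3116
Step 4: Negative part mu-(X) = |sum of negative contributions| = 13.68


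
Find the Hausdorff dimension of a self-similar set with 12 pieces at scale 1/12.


For a self-similar set with N copies scaled by 1/r:
dim_H = log(N)/log(r) = log(12)/log(12)
= 2.484907/2.484907
= 1


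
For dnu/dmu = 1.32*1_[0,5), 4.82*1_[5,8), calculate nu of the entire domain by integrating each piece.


Integrate each piece of the Radon-Nikodym derivative:
Step 1: integral_0^5 1.32 dx = 1.32*(5-0) = 1.32*5 = 6.6
Step 2: integral_5^8 4.82 dx = 4.82*(8-5) = 4.82*3 = 14.46
Total: 6.6 + 14.46 = 21.06


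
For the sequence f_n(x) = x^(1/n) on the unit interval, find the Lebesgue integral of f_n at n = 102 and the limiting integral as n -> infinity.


At n = 102: f_102(x) = x^(1/102).
Step 1: integral(x^(1/102), 0, 1) = [x^(1/102+1) / (1/102+1)] from 0 to 1
     = 1 / (1/102 + 1) = 1 / ((102+1)/102) = 102/(102+1)
     = 102/103 = 0.990291
Step 2: As n -> infinity, f_n(x) = x^(1/n) -> 1 for x in (0,1], and f_n is increasing in n.
By MCT, lim_n integral(f_n) = integral(lim_n f_n) = integral(1, 0, 1) = 1.
Step 3: Verify convergence: 102/103 = 0.990291 -> 1


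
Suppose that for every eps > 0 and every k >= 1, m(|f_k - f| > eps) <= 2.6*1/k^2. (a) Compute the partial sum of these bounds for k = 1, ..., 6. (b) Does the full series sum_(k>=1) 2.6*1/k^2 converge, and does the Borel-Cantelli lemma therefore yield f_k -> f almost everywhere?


Step 1: List the terms 2.6*1/k^2 for k = 1 to 6:
  k=1: 2.6
  k=2: 0.65
  k=3: 0.288889
  k=4: 0.1625
  k=5: 0.104
  k=6: 0.072222
Step 2: Partial sum = 2.6 + 0.65 + 0.288889 + 0.1625 + 0.104 + 0.072222
     = 3.877611
Step 3: The full series sum_(k>=1) 2.6*1/k^2 converges (p-series with p = 2 > 1; a constant multiple of a convergent series converges).
Step 4: Fix eps > 0. Since sum_k m(|f_k - f| > eps) < infinity, the Borel-Cantelli lemma gives
        m(limsup_k {|f_k - f| > eps}) = 0, i.e. for a.e. x, |f_k(x) - f(x)| <= eps for all large k.
        Applying this with eps = 1/j for j = 1, 2, ... and intersecting the countably many full-measure sets,
        for a.e. x we get limsup_k |f_k(x) - f(x)| <= 1/j for every j, hence f_k -> f almost everywhere.
Conclusion: series converges; Borel-Cantelli yields f_k -> f a.e.


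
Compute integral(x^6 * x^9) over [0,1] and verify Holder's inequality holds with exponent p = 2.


Step 1: Exact integral of f*g = integral(x^15, 0, 1) = 1/16
     = 0.0625
Step 2: Holder bound with p=2, q=2:
  ||f||_p = (integral x^12 dx)^(1/2) = (1/13)^(1/2) = 0.27735
  ||g||_q = (integral x^18 dx)^(1/2) = (1/19)^(1/2) = 0.229416
Step 3: Holder bound = ||f||_p * ||g||_q = 0.27735 * 0.229416 = 0.063628
Verification: 0.0625 <= 0.063628 (Holder holds)


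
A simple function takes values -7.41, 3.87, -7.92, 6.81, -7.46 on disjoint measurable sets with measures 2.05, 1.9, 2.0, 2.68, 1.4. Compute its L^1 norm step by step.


Step 1: Compute |f_i|^1 for each value:
  |-7.41|^1 = 7.41
  |3.87|^1 = 3.87
  |-7.92|^1 = 7.92
  |6.81|^1 = 6.81
  |-7.46|^1 = 7.46
Step 2: Multiply by measures and sum:
  7.41 * 2.05 = 15.1905
  3.87 * 1.9 = 7.353
  7.92 * 2.0 = 15.84
  6.81 * 2.68 = 18.2508
  7.46 * 1.4 = 10.444
Sum = 15.1905 + 7.353 + 15.84 + 18.2508 + 10.444 = 67.0783
Step 3: Take the p-th root:
||f||_1 = (67.0783)^(1/1) = 67.0783


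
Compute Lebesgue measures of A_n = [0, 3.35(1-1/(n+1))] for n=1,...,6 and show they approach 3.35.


By continuity of measure from below: if A_n increases to A, then m(A_n) -> m(A).
Here A = [0, 3.35], so m(A) = 3.35
Step 1: a_1 = 3.35*(1 - 1/2) = 1.675, m(A_1) = 1.675
Step 2: a_2 = 3.35*(1 - 1/3) = 2.2333, m(A_2) = 2.2333
Step 3: a_3 = 3.35*(1 - 1/4) = 2.5125, m(A_3) = 2.5125
Step 4: a_4 = 3.35*(1 - 1/5) = 2.68, m(A_4) = 2.68
Step 5: a_5 = 3.35*(1 - 1/6) = 2.7917, m(A_5) = 2.7917
Step 6: a_6 = 3.35*(1 - 1/7) = 2.8714, m(A_6) = 2.8714
Limit: m(A_n) -> m([0,3.35]) = 3.35


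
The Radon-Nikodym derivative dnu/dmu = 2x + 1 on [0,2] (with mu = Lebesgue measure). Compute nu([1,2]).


nu(A) = integral_A (dnu/dmu) dmu = integral_1^2 (2x + 1) dx
Step 1: Antiderivative F(x) = (2/2)x^2 + 1x
Step 2: F(2) = (2/2)*2^2 + 1*2 = 4 + 2 = 6
Step 3: F(1) = (2/2)*1^2 + 1*1 = 1 + 1 = 2
Step 4: nu([1,2]) = F(2) - F(1) = 6 - 2 = 4


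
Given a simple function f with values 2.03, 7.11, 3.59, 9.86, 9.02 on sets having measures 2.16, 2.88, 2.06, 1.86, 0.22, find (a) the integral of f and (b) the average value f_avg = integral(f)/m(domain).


Step 1: Integral = sum(value_i * measure_i)
= 2.03*2.16 + 7.11*2.88 + 3.59*2.06 + 9.86*1.86 + 9.02*0.22
= 4.3848 + 20.4768 + 7.3954 + 18.3396 + 1.9844
= 52.581
Step 2: Total measure of domain = 2.16 + 2.88 + 2.06 + 1.86 + 0.22 = 9.18
Step 3: Average value = 52.581 / 9.18 = 5.727778


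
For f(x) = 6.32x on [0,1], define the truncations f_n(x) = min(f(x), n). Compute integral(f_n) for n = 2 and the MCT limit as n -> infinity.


f(x) = 6.32x on [0,1]; f_n(x) = min(6.32x, n). At n = 2:
Step 1: f(x) reaches 2 at x = 2/6.32 = 0.316456
Step 2: integral(f_2) = integral(6.32x, 0, 0.316456) + integral(2, 0.316456, 1)
       = 6.32*0.316456^2/2 + 2*(1 - 0.316456)
       = 0.316456 + 1.367089
       = 1.683544
Step 3: As n -> infinity, f_n increases to f, so by MCT integral(f_n) -> integral(f) = 6.32/2 = 3.16.
Convergence: integral(f_2) = 1.683544 -> 3.16 as n -> infinity


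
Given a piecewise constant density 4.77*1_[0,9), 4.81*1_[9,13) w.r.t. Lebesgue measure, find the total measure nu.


Integrate each piece of the Radon-Nikodym derivative:
Step 1: integral_0^9 4.77 dx = 4.77*(9-0) = 4.77*9 = 42.93
Step 2: integral_9^13 4.81 dx = 4.81*(13-9) = 4.81*4 = 19.24
Total: 42.93 + 19.24 = 62.17


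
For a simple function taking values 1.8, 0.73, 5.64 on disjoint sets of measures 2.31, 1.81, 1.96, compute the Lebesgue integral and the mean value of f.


Step 1: Integral = sum(value_i * measure_i)
= 1.8*2.31 + 0.73*1.81 + 5.64*1.96
= 4.158 + 1.3213 + 11.0544
= 16.5337
Step 2: Total measure of domain = 2.31 + 1.81 + 1.96 = 6.08
Step 3: Average value = 16.5337 / 6.08 = 2.719359


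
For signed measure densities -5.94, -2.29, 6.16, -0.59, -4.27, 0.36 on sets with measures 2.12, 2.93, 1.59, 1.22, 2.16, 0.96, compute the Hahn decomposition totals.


Step 1: Compute signed measure on each set:
  Set 1: -5.94 * 2.12 = -12.5928
  Set 2: -2.29 * 2.93 = -6.7097
  Set 3: 6.16 * 1.59 = 9.7944
  Set 4: -0.59 * 1.22 = -0.7198
  Set 5: -4.27 * 2.16 = -9.2232
  Set 6: 0.36 * 0.96 = 0.3456
Step 2: Total signed measure = (-12.5928) + (-6.7097) + (9.7944) + (-0.7198) + (-9.2232) + (0.3456)
     = -19.1055
Step 3: Positive part mu+(X) = sum of positive contributions = 10.14
Step 4: Negative part mu-(X) = |sum of negative contributions| = 29.2455


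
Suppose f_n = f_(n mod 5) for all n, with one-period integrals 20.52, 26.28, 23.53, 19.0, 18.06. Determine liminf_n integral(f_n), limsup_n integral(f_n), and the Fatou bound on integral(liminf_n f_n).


The sequence (integral(f_n)) is periodic with period 5, repeating the values 20.52, 26.28, 23.53, 19.0, 18.06 indefinitely.
Step 1: For a periodic sequence, every tail (a_m, a_(m+1), ...) contains all 5 period values infinitely often.
Step 2: Hence inf of every tail = min of the period values = min(20.52, 26.28, 23.53, 19.0, 18.06) = 18.06.
        liminf_n integral(f_n) = sup over m of (inf of tail from m) = 18.06.
Step 3: Similarly sup of every tail = max of the period values = 26.28.
        limsup_n integral(f_n) = 26.28.
Step 4: Fatou's lemma: integral(liminf_n f_n) <= liminf_n integral(f_n) = 18.06.
        So the integral of the pointwise liminf is at most 18.06.


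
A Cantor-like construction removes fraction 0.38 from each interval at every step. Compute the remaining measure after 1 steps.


Step 1: At each step, fraction remaining = 1 - 0.38 = 0.62
Step 2: After 1 steps, measure = (0.62)^1
Step 3: Computing the power step by step:
  After step 1: 0.62
Result = 0.62


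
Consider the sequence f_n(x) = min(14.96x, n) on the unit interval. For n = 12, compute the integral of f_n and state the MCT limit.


f(x) = 14.96x on [0,1]; f_n(x) = min(14.96x, n). At n = 12:
Step 1: f(x) reaches 12 at x = 12/14.96 = 0.802139
Step 2: integral(f_12) = integral(14.96x, 0, 0.802139) + integral(12, 0.802139, 1)
       = 14.96*0.802139^2/2 + 12*(1 - 0.802139)
       = 4.812834 + 2.374332
       = 7.187166
Step 3: As n -> infinity, f_n increases to f, so by MCT integral(f_n) -> integral(f) = 14.96/2 = 7.48.
Convergence: integral(f_12) = 7.187166 -> 7.48 as n -> infinity


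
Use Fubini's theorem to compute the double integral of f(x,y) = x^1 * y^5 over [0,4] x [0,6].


By Fubini's theorem, the double integral factors as a product of single integrals:
Step 1: integral_0^4 x^1 dx = [x^2/2] from 0 to 4
     = 4^2/2 = 8
Step 2: integral_0^6 y^5 dy = [y^6/6] from 0 to 6
     = 6^6/6 = 7776
Step 3: Double integral = 8 * 7776 = 62208


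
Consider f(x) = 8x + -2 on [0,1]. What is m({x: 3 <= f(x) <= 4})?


f^(-1)([3, 4]) = {x : 3 <= 8x + -2 <= 4}
Solving: (3 - -2)/8 <= x <= (4 - -2)/8
= [0.625, 0.75]
Intersecting with [0,1]: [0.625, 0.75]
Measure = 0.75 - 0.625 = 0.125


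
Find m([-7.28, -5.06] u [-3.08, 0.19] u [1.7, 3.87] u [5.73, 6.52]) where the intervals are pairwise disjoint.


For pairwise disjoint intervals, m(union) = sum of lengths.
= (-5.06 - -7.28) + (0.19 - -3.08) + (3.87 - 1.7) + (6.52 - 5.73)
= 2.22 + 3.27 + 2.17 + 0.79
= 8.45


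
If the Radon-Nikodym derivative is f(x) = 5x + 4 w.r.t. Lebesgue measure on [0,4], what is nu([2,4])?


nu(A) = integral_A (dnu/dmu) dmu = integral_2^4 (5x + 4) dx
Step 1: Antiderivative F(x) = (5/2)x^2 + 4x
Step 2: F(4) = (5/2)*4^2 + 4*4 = 40 + 16 = 56
Step 3: F(2) = (5/2)*2^2 + 4*2 = 10 + 8 = 18
Step 4: nu([2,4]) = F(4) - F(2) = 56 - 18 = 38


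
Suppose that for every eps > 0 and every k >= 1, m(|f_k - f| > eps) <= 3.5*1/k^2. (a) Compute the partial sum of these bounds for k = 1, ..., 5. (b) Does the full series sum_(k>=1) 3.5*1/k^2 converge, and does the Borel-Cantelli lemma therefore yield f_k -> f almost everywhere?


Step 1: List the terms 3.5*1/k^2 for k = 1 to 5:
  k=1: 3.5
  k=2: 0.875
  k=3: 0.388889
  k=4: 0.21875
  k=5: 0.14
Step 2: Partial sum = 3.5 + 0.875 + 0.388889 + 0.21875 + 0.14
     = 5.122639
Step 3: The full series sum_(k>=1) 3.5*1/k^2 converges (p-series with p = 2 > 1; a constant multiple of a convergent series converges).
Step 4: Fix eps > 0. Since sum_k m(|f_k - f| > eps) < infinity, the Borel-Cantelli lemma gives
        m(limsup_k {|f_k - f| > eps}) = 0, i.e. for a.e. x, |f_k(x) - f(x)| <= eps for all large k.
        Applying this with eps = 1/j for j = 1, 2, ... and intersecting the countably many full-measure sets,
        for a.e. x we get limsup_k |f_k(x) - f(x)| <= 1/j for every j, hence f_k -> f almost everywhere.
Conclusion: series converges; Borel-Cantelli yields f_k -> f a.e.


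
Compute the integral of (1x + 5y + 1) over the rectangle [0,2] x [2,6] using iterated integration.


By Fubini, integrate in x first, then y.
Step 1: Fix y, integrate over x in [0,2]:
  integral(1x + 5y + 1, x=0..2)
  = 1*(2^2 - 0^2)/2 + (5y + 1)*(2 - 0)
  = 2 + (5y + 1)*2
  = 2 + 10y + 2
  = 4 + 10y
Step 2: Integrate over y in [2,6]:
  integral(4 + 10y, y=2..6)
  = 4*4 + 10*(6^2 - 2^2)/2
  = 16 + 160
  = 176


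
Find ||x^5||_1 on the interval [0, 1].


Step 1: ||f||_1 = (integral_0^1 |x^5|^1 dx)^(1/1)
     = (integral_0^1 x^5 dx)^(1/1)
Step 2: integral_0^1 x^5 dx = [x^6/(6)] from 0 to 1 = 1^6/6
     = 1/6 = 0.166667
Step 3: ||f||_1 = (0.166667)^(1/1) = 0.166667


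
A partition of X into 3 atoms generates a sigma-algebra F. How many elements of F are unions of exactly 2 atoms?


Each element of F is a union of some subset of the 3 atoms.
Elements that are unions of exactly 2 atoms correspond to 2-element subsets of the 3 atoms.
Count = C(3, 2) = 3! / (2! * 1!) = 3.


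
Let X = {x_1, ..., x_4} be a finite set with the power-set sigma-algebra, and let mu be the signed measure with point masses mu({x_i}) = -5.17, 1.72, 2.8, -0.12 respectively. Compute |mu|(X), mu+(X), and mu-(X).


Step 1: Every measurable set is a union of atoms (the cells / points), so a Hahn decomposition is
  obtained by grouping atoms by sign: P = union of atoms with mu > 0, N = union of the remaining atoms.
  Atoms in P (indices): 2, 3;  atoms in N (indices): 1, 4
  Positive values: 1.72, 2.8
  Negative values: -5.17, -0.12
Step 2: mu+(X) = mu(P) = sum of positive atom values = 4.52
Step 3: mu-(X) = -mu(N) = sum of |negative atom values| = 5.29
Step 4: |mu|(X) = mu+(X) + mu-(X) = 4.52 + 5.29 = 9.81


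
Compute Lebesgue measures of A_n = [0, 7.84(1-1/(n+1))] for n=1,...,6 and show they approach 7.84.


By continuity of measure from below: if A_n increases to A, then m(A_n) -> m(A).
Here A = [0, 7.84], so m(A) = 7.84
Step 1: a_1 = 7.84*(1 - 1/2) = 3.92, m(A_1) = 3.92
Step 2: a_2 = 7.84*(1 - 1/3) = 5.2267, m(A_2) = 5.2267
Step 3: a_3 = 7.84*(1 - 1/4) = 5.88, m(A_3) = 5.88
Step 4: a_4 = 7.84*(1 - 1/5) = 6.272, m(A_4) = 6.272
Step 5: a_5 = 7.84*(1 - 1/6) = 6.5333, m(A_5) = 6.5333
Step 6: a_6 = 7.84*(1 - 1/7) = 6.72, m(A_6) = 6.72
Limit: m(A_n) -> m([0,7.84]) = 7.84


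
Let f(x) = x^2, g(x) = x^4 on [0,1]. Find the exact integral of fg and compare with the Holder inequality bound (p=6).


Step 1: Exact integral of f*g = integral(x^6, 0, 1) = 1/7
     = 0.142857
Step 2: Holder bound with p=6, q=1.2:
  ||f||_p = (integral x^12 dx)^(1/6) = (1/13)^(1/6) = 0.652143
  ||g||_q = (integral x^4.8 dx)^(1/1.2) = (1/5.8)^(1/1.2) = 0.231105
Step 3: Holder bound = ||f||_p * ||g||_q = 0.652143 * 0.231105 = 0.150714
Verification: 0.142857 <= 0.150714 (Holder holds)


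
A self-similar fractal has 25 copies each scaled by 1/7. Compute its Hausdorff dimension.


For a self-similar set with N copies scaled by 1/r:
dim_H = log(N)/log(r) = log(25)/log(7)
= 3.218876/1.94591
= 1.654175


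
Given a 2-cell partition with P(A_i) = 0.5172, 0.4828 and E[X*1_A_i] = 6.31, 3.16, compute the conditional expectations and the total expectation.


For each cell A_i: E[X|A_i] = E[X*1_A_i] / P(A_i)
Step 1: E[X|A_1] = 6.31 / 0.5172 = 12.200309
Step 2: E[X|A_2] = 3.16 / 0.4828 = 6.545153
Verification: E[X] = sum E[X*1_A_i] = 6.31 + 3.16 = 9.47


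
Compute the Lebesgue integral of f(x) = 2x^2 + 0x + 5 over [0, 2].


The Lebesgue integral of a Riemann-integrable function agrees with the Riemann integral.
Antiderivative F(x) = (2/3)x^3 + (0/2)x^2 + 5x
F(2) = (2/3)*2^3 + (0/2)*2^2 + 5*2
     = (2/3)*8 + (0/2)*4 + 5*2
     = 5.333333 + 0.0 + 10
     = 15.333333
F(0) = 0.0
Integral = F(2) - F(0) = 15.333333 - 0.0 = 15.333333


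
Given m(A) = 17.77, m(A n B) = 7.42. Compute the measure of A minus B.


m(A \ B) = m(A) - m(A n B)
= 17.77 - 7.42
= 10.35


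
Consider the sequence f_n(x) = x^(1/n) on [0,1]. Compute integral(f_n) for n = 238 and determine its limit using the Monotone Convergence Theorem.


At n = 238: f_238(x) = x^(1/238).
Step 1: integral(x^(1/238), 0, 1) = [x^(1/238+1) / (1/238+1)] from 0 to 1
     = 1 / (1/238 + 1) = 1 / ((238+1)/238) = 238/(238+1)
     = 238/239 = 0.995816
Step 2: As n -> infinity, f_n(x) = x^(1/n) -> 1 for x in (0,1], and f_n is increasing in n.
By MCT, lim_n integral(f_n) = integral(lim_n f_n) = integral(1, 0, 1) = 1.
Step 3: Verify convergence: 238/239 = 0.995816 -> 1


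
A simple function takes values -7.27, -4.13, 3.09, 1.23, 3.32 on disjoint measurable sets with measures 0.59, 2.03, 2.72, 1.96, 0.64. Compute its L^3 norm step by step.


Step 1: Compute |f_i|^3 for each value:
  |-7.27|^3 = 384.240583
  |-4.13|^3 = 70.444997
  |3.09|^3 = 29.503629
  |1.23|^3 = 1.860867
  |3.32|^3 = 36.594368
Step 2: Multiply by measures and sum:
  384.240583 * 0.59 = 226.701944
  70.444997 * 2.03 = 143.003344
  29.503629 * 2.72 = 80.249871
  1.860867 * 1.96 = 3.647299
  36.594368 * 0.64 = 23.420396
Sum = 226.701944 + 143.003344 + 80.249871 + 3.647299 + 23.420396 = 477.022854
Step 3: Take the p-th root:
||f||_3 = (477.022854)^(1/3) = 7.813514


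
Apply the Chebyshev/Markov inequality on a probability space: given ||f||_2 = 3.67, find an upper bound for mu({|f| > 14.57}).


Chebyshev/Markov inequality: mu(|f| > eps) <= (||f||_p / eps)^p
Step 1: ||f||_2 / eps = 3.67 / 14.57 = 0.251887
Step 2: Raise to power p = 2:
  (0.251887)^2 = 0.063447
Step 3: Therefore mu(|f| > 14.57) <= 0.063447


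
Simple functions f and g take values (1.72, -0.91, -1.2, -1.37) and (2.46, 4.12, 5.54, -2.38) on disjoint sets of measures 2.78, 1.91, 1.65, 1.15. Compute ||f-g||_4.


Step 1: Compute differences f_i - g_i:
  1.72 - 2.46 = -0.74
  -0.91 - 4.12 = -5.03
  -1.2 - 5.54 = -6.74
  -1.37 - -2.38 = 1.01
Step 2: Compute |diff|^4 * measure for each set:
  |-0.74|^4 * 2.78 = 0.299866 * 2.78 = 0.833627
  |-5.03|^4 * 1.91 = 640.135541 * 1.91 = 1222.658883
  |-6.74|^4 * 1.65 = 2063.666842 * 1.65 = 3405.050289
  |1.01|^4 * 1.15 = 1.040604 * 1.15 = 1.196695
Step 3: Sum = 4629.739493
Step 4: ||f-g||_4 = (4629.739493)^(1/4) = 8.248769


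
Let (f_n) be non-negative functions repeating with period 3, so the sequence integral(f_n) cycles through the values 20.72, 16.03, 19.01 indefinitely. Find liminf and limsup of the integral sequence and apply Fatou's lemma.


The sequence (integral(f_n)) is periodic with period 3, repeating the values 20.72, 16.03, 19.01 indefinitely.
Step 1: For a periodic sequence, every tail (a_m, a_(m+1), ...) contains all 3 period values infinitely often.
Step 2: Hence inf of every tail = min of the period values = min(20.72, 16.03, 19.01) = 16.03.
        liminf_n integral(f_n) = sup over m of (inf of tail from m) = 16.03.
Step 3: Similarly sup of every tail = max of the period values = 20.72.
        limsup_n integral(f_n) = 20.72.
Step 4: Fatou's lemma: integral(liminf_n f_n) <= liminf_n integral(f_n) = 16.03.
        So the integral of the pointwise liminf is at most 16.03.


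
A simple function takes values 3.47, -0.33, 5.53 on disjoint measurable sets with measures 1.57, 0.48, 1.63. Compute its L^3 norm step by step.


Step 1: Compute |f_i|^3 for each value:
  |3.47|^3 = 41.781923
  |-0.33|^3 = 0.035937
  |5.53|^3 = 169.112377
Step 2: Multiply by measures and sum:
  41.781923 * 1.57 = 65.597619
  0.035937 * 0.48 = 0.01725
  169.112377 * 1.63 = 275.653175
Sum = 65.597619 + 0.01725 + 275.653175 = 341.268043
Step 3: Take the p-th root:
||f||_3 = (341.268043)^(1/3) = 6.988198


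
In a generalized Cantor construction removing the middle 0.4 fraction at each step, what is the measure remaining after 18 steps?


Step 1: At each step, fraction remaining = 1 - 0.4 = 0.6
Step 2: After 18 steps, measure = (0.6)^18
Result = 1.015600e-04


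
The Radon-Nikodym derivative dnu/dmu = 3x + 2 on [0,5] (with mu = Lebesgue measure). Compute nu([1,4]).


nu(A) = integral_A (dnu/dmu) dmu = integral_1^4 (3x + 2) dx
Step 1: Antiderivative F(x) = (3/2)x^2 + 2x
Step 2: F(4) = (3/2)*4^2 + 2*4 = 24 + 8 = 32
Step 3: F(1) = (3/2)*1^2 + 2*1 = 1.5 + 2 = 3.5
Step 4: nu([1,4]) = F(4) - F(1) = 32 - 3.5 = 28.5


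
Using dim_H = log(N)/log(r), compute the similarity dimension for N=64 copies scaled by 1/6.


For a self-similar set with N copies scaled by 1/r:
dim_H = log(N)/log(r) = log(64)/log(6)
= 4.158883/1.791759
= 2.321117


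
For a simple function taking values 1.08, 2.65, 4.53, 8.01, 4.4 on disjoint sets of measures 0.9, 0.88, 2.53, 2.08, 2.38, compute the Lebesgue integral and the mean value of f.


Step 1: Integral = sum(value_i * measure_i)
= 1.08*0.9 + 2.65*0.88 + 4.53*2.53 + 8.01*2.08 + 4.4*2.38
= 0.972 + 2.332 + 11.4609 + 16.6608 + 10.472
= 41.8977
Step 2: Total measure of domain = 0.9 + 0.88 + 2.53 + 2.08 + 2.38 = 8.77
Step 3: Average value = 41.8977 / 8.77 = 4.777389


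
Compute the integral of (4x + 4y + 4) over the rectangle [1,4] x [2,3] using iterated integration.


By Fubini, integrate in x first, then y.
Step 1: Fix y, integrate over x in [1,4]:
  integral(4x + 4y + 4, x=1..4)
  = 4*(4^2 - 1^2)/2 + (4y + 4)*(4 - 1)
  = 30 + (4y + 4)*3
  = 30 + 12y + 12
  = 42 + 12y
Step 2: Integrate over y in [2,3]:
  integral(42 + 12y, y=2..3)
  = 42*1 + 12*(3^2 - 2^2)/2
  = 42 + 30
  = 72


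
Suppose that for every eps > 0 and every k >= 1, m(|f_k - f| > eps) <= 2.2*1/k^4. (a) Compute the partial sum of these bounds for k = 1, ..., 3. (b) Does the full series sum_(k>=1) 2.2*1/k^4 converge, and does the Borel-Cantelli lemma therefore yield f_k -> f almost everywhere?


Step 1: List the terms 2.2*1/k^4 for k = 1 to 3:
  k=1: 2.2
  k=2: 0.1375
  k=3: 0.02716
Step 2: Partial sum = 2.2 + 0.1375 + 0.02716
     = 2.36466
Step 3: The full series sum_(k>=1) 2.2*1/k^4 converges (p-series with p = 4 > 1; a constant multiple of a convergent series converges).
Step 4: Fix eps > 0. Since sum_k m(|f_k - f| > eps) < infinity, the Borel-Cantelli lemma gives
        m(limsup_k {|f_k - f| > eps}) = 0, i.e. for a.e. x, |f_k(x) - f(x)| <= eps for all large k.
        Applying this with eps = 1/j for j = 1, 2, ... and intersecting the countably many full-measure sets,
        for a.e. x we get limsup_k |f_k(x) - f(x)| <= 1/j for every j, hence f_k -> f almost everywhere.
Conclusion: series converges; Borel-Cantelli yields f_k -> f a.e.


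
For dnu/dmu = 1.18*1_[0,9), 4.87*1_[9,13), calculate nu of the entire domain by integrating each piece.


Integrate each piece of the Radon-Nikodym derivative:
Step 1: integral_0^9 1.18 dx = 1.18*(9-0) = 1.18*9 = 10.62
Step 2: integral_9^13 4.87 dx = 4.87*(13-9) = 4.87*4 = 19.48
Total: 10.62 + 19.48 = 30.1


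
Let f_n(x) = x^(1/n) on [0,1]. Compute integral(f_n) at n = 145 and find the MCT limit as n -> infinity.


At n = 145: f_145(x) = x^(1/145).
Step 1: integral(x^(1/145), 0, 1) = [x^(1/145+1) / (1/145+1)] from 0 to 1
     = 1 / (1/145 + 1) = 1 / ((145+1)/145) = 145/(145+1)
     = 145/146 = 0.993151
Step 2: As n -> infinity, f_n(x) = x^(1/n) -> 1 for x in (0,1], and f_n is increasing in n.
By MCT, lim_n integral(f_n) = integral(lim_n f_n) = integral(1, 0, 1) = 1.
Step 3: Verify convergence: 145/146 = 0.993151 -> 1


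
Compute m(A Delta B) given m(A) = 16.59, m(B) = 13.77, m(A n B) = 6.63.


m(A Delta B) = m(A) + m(B) - 2*m(A n B)
= 16.59 + 13.77 - 2*6.63
= 16.59 + 13.77 - 13.26
= 17.1


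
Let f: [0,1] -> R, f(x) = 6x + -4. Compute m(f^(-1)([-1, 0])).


f^(-1)([-1, 0]) = {x : -1 <= 6x + -4 <= 0}
Solving: (-1 - -4)/6 <= x <= (0 - -4)/6
= [0.5, 0.666667]
Intersecting with [0,1]: [0.5, 0.666667]
Measure = 0.666667 - 0.5 = 0.166667


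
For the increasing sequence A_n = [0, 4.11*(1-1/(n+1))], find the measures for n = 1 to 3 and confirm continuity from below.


By continuity of measure from below: if A_n increases to A, then m(A_n) -> m(A).
Here A = [0, 4.11], so m(A) = 4.11
Step 1: a_1 = 4.11*(1 - 1/2) = 2.055, m(A_1) = 2.055
Step 2: a_2 = 4.11*(1 - 1/3) = 2.74, m(A_2) = 2.74
Step 3: a_3 = 4.11*(1 - 1/4) = 3.0825, m(A_3) = 3.0825
Limit: m(A_n) -> m([0,4.11]) = 4.11


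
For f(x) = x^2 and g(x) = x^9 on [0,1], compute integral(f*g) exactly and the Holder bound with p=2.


Step 1: Exact integral of f*g = integral(x^11, 0, 1) = 1/12
     = 0.083333
Step 2: Holder bound with p=2, q=2:
  ||f||_p = (integral x^4 dx)^(1/2) = (1/5)^(1/2) = 0.447214
  ||g||_q = (integral x^18 dx)^(1/2) = (1/19)^(1/2) = 0.229416
Step 3: Holder bound = ||f||_p * ||g||_q = 0.447214 * 0.229416 = 0.102598
Verification: 0.083333 <= 0.102598 (Holder holds)


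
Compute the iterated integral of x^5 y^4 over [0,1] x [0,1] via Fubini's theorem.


By Fubini's theorem, the double integral factors as a product of single integrals:
Step 1: integral_0^1 x^5 dx = [x^6/6] from 0 to 1
     = 1^6/6 = 0.166667
Step 2: integral_0^1 y^4 dy = [y^5/5] from 0 to 1
     = 1^5/5 = 0.2
Step 3: Double integral = 0.166667 * 0.2 = 0.033333


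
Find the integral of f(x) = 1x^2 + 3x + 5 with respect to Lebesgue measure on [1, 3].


The Lebesgue integral of a Riemann-integrable function agrees with the Riemann integral.
Antiderivative F(x) = (1/3)x^3 + (3/2)x^2 + 5x
F(3) = (1/3)*3^3 + (3/2)*3^2 + 5*3
     = (1/3)*27 + (3/2)*9 + 5*3
     = 9 + 13.5 + 15
     = 37.5
F(1) = 6.833333
Integral = F(3) - F(1) = 37.5 - 6.833333 = 30.666667


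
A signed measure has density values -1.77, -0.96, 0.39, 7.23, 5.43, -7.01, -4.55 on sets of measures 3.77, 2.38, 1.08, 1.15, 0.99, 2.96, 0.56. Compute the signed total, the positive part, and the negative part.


Step 1: Compute signed measure on each set:
  Set 1: -1.77 * 3.77 = -6.6729
  Set 2: -0.96 * 2.38 = -2.2848
  Set 3: 0.39 * 1.08 = 0.4212
  Set 4: 7.23 * 1.15 = 8.3145
  Set 5: 5.43 * 0.99 = 5.3757
  Set 6: -7.01 * 2.96 = -20.7496
  Set 7: -4.55 * 0.56 = -2.548
Step 2: Total signed measure = (-6.6729) + (-2.2848) + (0.4212) + (8.3145) + (5.3757) + (-20.7496) + (-2.548)
     = -18.1439
Step 3: Positive part mu+(X) = sum of positive contributions = 14.1114
Step 4: Negative part mu-(X) = |sum of negative contributions| = 32.2553


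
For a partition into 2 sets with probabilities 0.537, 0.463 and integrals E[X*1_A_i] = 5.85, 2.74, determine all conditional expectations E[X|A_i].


For each cell A_i: E[X|A_i] = E[X*1_A_i] / P(A_i)
Step 1: E[X|A_1] = 5.85 / 0.537 = 10.893855
Step 2: E[X|A_2] = 2.74 / 0.463 = 5.917927
Verification: E[X] = sum E[X*1_A_i] = 5.85 + 2.74 = 8.59


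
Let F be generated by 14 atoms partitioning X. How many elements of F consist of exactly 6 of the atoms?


Each element of F is a union of some subset of the 14 atoms.
Elements that are unions of exactly 6 atoms correspond to 6-element subsets of the 14 atoms.
Count = C(14, 6) = 14! / (6! * 8!) = 3003.


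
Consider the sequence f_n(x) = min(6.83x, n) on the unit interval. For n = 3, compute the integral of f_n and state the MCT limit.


f(x) = 6.83x on [0,1]; f_n(x) = min(6.83x, n). At n = 3:
Step 1: f(x) reaches 3 at x = 3/6.83 = 0.439239
Step 2: integral(f_3) = integral(6.83x, 0, 0.439239) + integral(3, 0.439239, 1)
       = 6.83*0.439239^2/2 + 3*(1 - 0.439239)
       = 0.658858 + 1.682284
       = 2.341142
Step 3: As n -> infinity, f_n increases to f, so by MCT integral(f_n) -> integral(f) = 6.83/2 = 3.415.
Convergence: integral(f_3) = 2.341142 -> 3.415 as n -> infinity


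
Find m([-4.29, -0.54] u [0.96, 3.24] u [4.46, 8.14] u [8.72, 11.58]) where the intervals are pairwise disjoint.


For pairwise disjoint intervals, m(union) = sum of lengths.
= (-0.54 - -4.29) + (3.24 - 0.96) + (8.14 - 4.46) + (11.58 - 8.72)
= 3.75 + 2.28 + 3.68 + 2.86
= 12.57


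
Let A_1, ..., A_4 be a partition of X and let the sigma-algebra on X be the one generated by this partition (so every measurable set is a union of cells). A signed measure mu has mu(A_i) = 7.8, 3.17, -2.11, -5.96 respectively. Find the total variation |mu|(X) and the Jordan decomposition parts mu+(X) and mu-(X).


Step 1: Every measurable set is a union of atoms (the cells / points), so a Hahn decomposition is
  obtained by grouping atoms by sign: P = union of atoms with mu > 0, N = union of the remaining atoms.
  Atoms in P (indices): 1, 2;  atoms in N (indices): 3, 4
  Positive values: 7.8, 3.17
  Negative values: -2.11, -5.96
Step 2: mu+(X) = mu(P) = sum of positive atom values = 10.97
Step 3: mu-(X) = -mu(N) = sum of |negative atom values| = 8.07
Step 4: |mu|(X) = mu+(X) + mu-(X) = 10.97 + 8.07 = 19.04


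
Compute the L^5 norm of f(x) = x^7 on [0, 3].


Step 1: ||f||_5 = (integral_0^3 |x^7|^5 dx)^(1/5)
     = (integral_0^3 x^35 dx)^(1/5)
Step 2: integral_0^3 x^35 dx = [x^36/(36)] from 0 to 3 = 3^36/36
     = 150094635296999121/36 = 4.169295e+15
Step 3: ||f||_5 = (4.169295e+15)^(1/5) = 1330.492816


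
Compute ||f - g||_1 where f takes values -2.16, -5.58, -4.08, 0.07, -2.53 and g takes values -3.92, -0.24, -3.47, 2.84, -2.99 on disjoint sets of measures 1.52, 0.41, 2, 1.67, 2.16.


Step 1: Compute differences f_i - g_i:
  -2.16 - -3.92 = 1.76
  -5.58 - -0.24 = -5.34
  -4.08 - -3.47 = -0.61
  0.07 - 2.84 = -2.77
  -2.53 - -2.99 = 0.46
Step 2: Compute |diff|^1 * measure for each set:
  |1.76|^1 * 1.52 = 1.76 * 1.52 = 2.6752
  |-5.34|^1 * 0.41 = 5.34 * 0.41 = 2.1894
  |-0.61|^1 * 2 = 0.61 * 2 = 1.22
  |-2.77|^1 * 1.67 = 2.77 * 1.67 = 4.6259
  |0.46|^1 * 2.16 = 0.46 * 2.16 = 0.9936
Step 3: Sum = 11.7041
Step 4: ||f-g||_1 = (11.7041)^(1/1) = 11.7041


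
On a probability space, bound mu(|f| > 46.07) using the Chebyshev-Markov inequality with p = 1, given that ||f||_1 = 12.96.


Chebyshev/Markov inequality: mu(|f| > eps) <= (||f||_p / eps)^p
Step 1: ||f||_1 / eps = 12.96 / 46.07 = 0.281311
Step 2: Raise to power p = 1:
  (0.281311)^1 = 0.281311
Step 3: Therefore mu(|f| > 46.07) <= 0.281311


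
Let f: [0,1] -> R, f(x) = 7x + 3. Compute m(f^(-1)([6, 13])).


f^(-1)([6, 13]) = {x : 6 <= 7x + 3 <= 13}
Solving: (6 - 3)/7 <= x <= (13 - 3)/7
= [0.428571, 1.428571]
Intersecting with [0,1]: [0.428571, 1]
Measure = 1 - 0.428571 = 0.571429


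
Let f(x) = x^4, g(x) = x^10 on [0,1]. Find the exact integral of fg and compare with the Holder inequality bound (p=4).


Step 1: Exact integral of f*g = integral(x^14, 0, 1) = 1/15
     = 0.066667
Step 2: Holder bound with p=4, q=1.333333:
  ||f||_p = (integral x^16 dx)^(1/4) = (1/17)^(1/4) = 0.492479
  ||g||_q = (integral x^13.333333 dx)^(1/1.333333) = (1/14.333333)^(1/1.333333) = 0.13575
Step 3: Holder bound = ||f||_p * ||g||_q = 0.492479 * 0.13575 = 0.066854
Verification: 0.066667 <= 0.066854 (Holder holds)


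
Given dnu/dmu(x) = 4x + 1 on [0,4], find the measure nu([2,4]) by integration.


nu(A) = integral_A (dnu/dmu) dmu = integral_2^4 (4x + 1) dx
Step 1: Antiderivative F(x) = (4/2)x^2 + 1x
Step 2: F(4) = (4/2)*4^2 + 1*4 = 32 + 4 = 36
Step 3: F(2) = (4/2)*2^2 + 1*2 = 8 + 2 = 10
Step 4: nu([2,4]) = F(4) - F(2) = 36 - 10 = 26


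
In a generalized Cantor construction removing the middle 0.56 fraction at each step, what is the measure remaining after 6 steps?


Step 1: At each step, fraction remaining = 1 - 0.56 = 0.44
Step 2: After 6 steps, measure = (0.44)^6
Step 3: Computing the power step by step:
  After step 1: 0.44
  After step 2: 0.1936
  After step 3: 0.085184
  After step 4: 0.037481
  After step 5: 0.016492
  ...
Result = 0.007256


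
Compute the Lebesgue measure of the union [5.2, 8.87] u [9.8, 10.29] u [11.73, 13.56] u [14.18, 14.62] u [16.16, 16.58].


For pairwise disjoint intervals, m(union) = sum of lengths.
= (8.87 - 5.2) + (10.29 - 9.8) + (13.56 - 11.73) + (14.62 - 14.18) + (16.58 - 16.16)
= 3.67 + 0.49 + 1.83 + 0.44 + 0.42
= 6.85


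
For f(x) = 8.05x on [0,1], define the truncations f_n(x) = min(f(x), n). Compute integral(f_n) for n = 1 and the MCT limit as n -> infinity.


f(x) = 8.05x on [0,1]; f_n(x) = min(8.05x, n). At n = 1:
Step 1: f(x) reaches 1 at x = 1/8.05 = 0.124224
Step 2: integral(f_1) = integral(8.05x, 0, 0.124224) + integral(1, 0.124224, 1)
       = 8.05*0.124224^2/2 + 1*(1 - 0.124224)
       = 0.062112 + 0.875776
       = 0.937888
Step 3: As n -> infinity, f_n increases to f, so by MCT integral(f_n) -> integral(f) = 8.05/2 = 4.025.
Convergence: integral(f_1) = 0.937888 -> 4.025 as n -> infinity


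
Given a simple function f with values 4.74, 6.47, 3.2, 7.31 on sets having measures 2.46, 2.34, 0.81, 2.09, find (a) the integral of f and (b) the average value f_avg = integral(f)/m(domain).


Step 1: Integral = sum(value_i * measure_i)
= 4.74*2.46 + 6.47*2.34 + 3.2*0.81 + 7.31*2.09
= 11.6604 + 15.1398 + 2.592 + 15.2779
= 44.6701
Step 2: Total measure of domain = 2.46 + 2.34 + 0.81 + 2.09 = 7.7
Step 3: Average value = 44.6701 / 7.7 = 5.801312


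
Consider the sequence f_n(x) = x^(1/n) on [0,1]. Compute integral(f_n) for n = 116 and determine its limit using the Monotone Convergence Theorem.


At n = 116: f_116(x) = x^(1/116).
Step 1: integral(x^(1/116), 0, 1) = [x^(1/116+1) / (1/116+1)] from 0 to 1
     = 1 / (1/116 + 1) = 1 / ((116+1)/116) = 116/(116+1)
     = 116/117 = 0.991453
Step 2: As n -> infinity, f_n(x) = x^(1/n) -> 1 for x in (0,1], and f_n is increasing in n.
By MCT, lim_n integral(f_n) = integral(lim_n f_n) = integral(1, 0, 1) = 1.
Step 3: Verify convergence: 116/117 = 0.991453 -> 1


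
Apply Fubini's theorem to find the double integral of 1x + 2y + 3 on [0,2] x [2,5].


By Fubini, integrate in x first, then y.
Step 1: Fix y, integrate over x in [0,2]:
  integral(1x + 2y + 3, x=0..2)
  = 1*(2^2 - 0^2)/2 + (2y + 3)*(2 - 0)
  = 2 + (2y + 3)*2
  = 2 + 4y + 6
  = 8 + 4y
Step 2: Integrate over y in [2,5]:
  integral(8 + 4y, y=2..5)
  = 8*3 + 4*(5^2 - 2^2)/2
  = 24 + 42
  = 66


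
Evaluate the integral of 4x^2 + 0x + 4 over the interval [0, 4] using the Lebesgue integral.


The Lebesgue integral of a Riemann-integrable function agrees with the Riemann integral.
Antiderivative F(x) = (4/3)x^3 + (0/2)x^2 + 4x
F(4) = (4/3)*4^3 + (0/2)*4^2 + 4*4
     = (4/3)*64 + (0/2)*16 + 4*4
     = 85.333333 + 0.0 + 16
     = 101.333333
F(0) = 0.0
Integral = F(4) - F(0) = 101.333333 - 0.0 = 101.333333


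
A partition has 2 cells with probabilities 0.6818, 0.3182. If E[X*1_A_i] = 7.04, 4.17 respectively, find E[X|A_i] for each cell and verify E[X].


For each cell A_i: E[X|A_i] = E[X*1_A_i] / P(A_i)
Step 1: E[X|A_1] = 7.04 / 0.6818 = 10.325609
Step 2: E[X|A_2] = 4.17 / 0.3182 = 13.104965
Verification: E[X] = sum E[X*1_A_i] = 7.04 + 4.17 = 11.21


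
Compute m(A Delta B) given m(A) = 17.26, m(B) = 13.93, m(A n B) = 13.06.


m(A Delta B) = m(A) + m(B) - 2*m(A n B)
= 17.26 + 13.93 - 2*13.06
= 17.26 + 13.93 - 26.12
= 5.07


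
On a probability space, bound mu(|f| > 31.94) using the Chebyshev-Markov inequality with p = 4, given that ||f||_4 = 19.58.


Chebyshev/Markov inequality: mu(|f| > eps) <= (||f||_p / eps)^p
Step 1: ||f||_4 / eps = 19.58 / 31.94 = 0.613024
Step 2: Raise to power p = 4:
  (0.613024)^4 = 0.141225
Step 3: Therefore mu(|f| > 31.94) <= 0.141225


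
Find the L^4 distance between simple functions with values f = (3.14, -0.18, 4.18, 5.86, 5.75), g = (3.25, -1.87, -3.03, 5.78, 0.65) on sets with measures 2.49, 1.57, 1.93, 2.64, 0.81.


Step 1: Compute differences f_i - g_i:
  3.14 - 3.25 = -0.11
  -0.18 - -1.87 = 1.69
  4.18 - -3.03 = 7.21
  5.86 - 5.78 = 0.08
  5.75 - 0.65 = 5.1
Step 2: Compute |diff|^4 * measure for each set:
  |-0.11|^4 * 2.49 = 1.464100e-04 * 2.49 = 3.645609e-04
  |1.69|^4 * 1.57 = 8.157307 * 1.57 = 12.806972
  |7.21|^4 * 1.93 = 2702.346653 * 1.93 = 5215.52904
  |0.08|^4 * 2.64 = 4.096000e-05 * 2.64 = 1.081344e-04
  |5.1|^4 * 0.81 = 676.5201 * 0.81 = 547.981281
Step 3: Sum = 5776.317766
Step 4: ||f-g||_4 = (5776.317766)^(1/4) = 8.717918


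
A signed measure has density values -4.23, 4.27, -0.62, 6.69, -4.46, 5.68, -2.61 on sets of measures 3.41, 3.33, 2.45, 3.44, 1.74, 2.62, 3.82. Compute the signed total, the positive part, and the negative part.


Step 1: Compute signed measure on each set:
  Set 1: -4.23 * 3.41 = -14.4243
  Set 2: 4.27 * 3.33 = 14.2191
  Set 3: -0.62 * 2.45 = -1.519
  Set 4: 6.69 * 3.44 = 23.0136
  Set 5: -4.46 * 1.74 = -7.7604
  Set 6: 5.68 * 2.62 = 14.8816
  Set 7: -2.61 * 3.82 = -9.9702
Step 2: Total signed measure = (-14.4243) + (14.2191) + (-1.519) + (23.0136) + (-7.7604) + (14.8816) + (-9.9702)
     = 18.4404
Step 3: Positive part mu+(X) = sum of positive contributions = 52.1143
Step 4: Negative part mu-(X) = |sum of negative contributions| = 33.6739


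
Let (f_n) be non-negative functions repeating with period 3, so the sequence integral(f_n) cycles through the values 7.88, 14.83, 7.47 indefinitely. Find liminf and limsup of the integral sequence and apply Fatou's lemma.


The sequence (integral(f_n)) is periodic with period 3, repeating the values 7.88, 14.83, 7.47 indefinitely.
Step 1: For a periodic sequence, every tail (a_m, a_(m+1), ...) contains all 3 period values infinitely often.
Step 2: Hence inf of every tail = min of the period values = min(7.88, 14.83, 7.47) = 7.47.
        liminf_n integral(f_n) = sup over m of (inf of tail from m) = 7.47.
Step 3: Similarly sup of every tail = max of the period values = 14.83.
        limsup_n integral(f_n) = 14.83.
Step 4: Fatou's lemma: integral(liminf_n f_n) <= liminf_n integral(f_n) = 7.47.
        So the integral of the pointwise liminf is at most 7.47.


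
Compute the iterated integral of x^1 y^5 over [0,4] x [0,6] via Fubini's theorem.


By Fubini's theorem, the double integral factors as a product of single integrals:
Step 1: integral_0^4 x^1 dx = [x^2/2] from 0 to 4
     = 4^2/2 = 8
Step 2: integral_0^6 y^5 dy = [y^6/6] from 0 to 6
     = 6^6/6 = 7776
Step 3: Double integral = 8 * 7776 = 62208
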